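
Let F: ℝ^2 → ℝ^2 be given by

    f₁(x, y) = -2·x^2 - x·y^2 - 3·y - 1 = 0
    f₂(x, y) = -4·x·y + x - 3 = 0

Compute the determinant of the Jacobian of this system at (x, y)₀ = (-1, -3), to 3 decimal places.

J = [[-4·x - y^2, -2·x·y - 3], [-4·y + 1, -4·x]].
At the point, J = [[-5.000, -9.000], [13.000, 4.000]].
det J = 97.000.

97.000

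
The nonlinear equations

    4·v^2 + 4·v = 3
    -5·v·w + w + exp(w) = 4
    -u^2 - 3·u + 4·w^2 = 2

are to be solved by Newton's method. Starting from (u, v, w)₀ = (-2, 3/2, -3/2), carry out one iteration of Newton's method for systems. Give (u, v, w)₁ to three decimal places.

(-10.334, 0.750, -1.445)

At (-2, 3/2, -3/2): F = (12.000, 5.97313, 9.000).
Jacobian J = [[0, 8·v + 4, 0], [0, -5·w, -5·v + exp(w) + 1], [-2·u - 3, 0, 8·w]].
At the point, J = [[0.000, 16.000, 0.000], [0.000, 7.500, -6.27687], [1.000, 0.000, -12.000]] (det J = -100.42992).
Solving J·Δ = −F gives Δ = (-8.334, -0.750, 0.055).
Then the next iterate is (u, v, w)₁ = (-10.334, 0.750, -1.445).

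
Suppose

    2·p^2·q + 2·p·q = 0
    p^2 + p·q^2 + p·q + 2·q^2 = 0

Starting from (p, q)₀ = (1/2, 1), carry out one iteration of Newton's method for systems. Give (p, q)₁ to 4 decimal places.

At (1/2, 1): F = (1.5000, 3.2500).
Jacobian J = [[4·p·q + 2·q, 2·p^2 + 2·p], [2·p + q^2 + q, 2·p·q + p + 4·q]].
At the point, J = [[4.0000, 1.5000], [3.0000, 5.5000]] (det J = 17.5000).
Solving J·Δ = −F gives Δ = (-0.1929, -0.4857).
Then the next iterate is (p, q)₁ = (0.3071, 0.5143).

(0.3071, 0.5143)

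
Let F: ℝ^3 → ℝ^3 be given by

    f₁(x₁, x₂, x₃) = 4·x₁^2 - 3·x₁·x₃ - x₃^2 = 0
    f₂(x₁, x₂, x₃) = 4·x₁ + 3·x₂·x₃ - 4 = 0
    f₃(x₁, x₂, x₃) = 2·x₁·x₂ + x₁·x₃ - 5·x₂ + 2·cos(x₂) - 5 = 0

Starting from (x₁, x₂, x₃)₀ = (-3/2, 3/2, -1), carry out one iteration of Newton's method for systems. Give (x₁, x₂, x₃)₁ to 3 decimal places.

(-0.276, 0.035, 0.157)

At (-3/2, 3/2, -1): F = (3.500, -14.500, -15.35853).
Jacobian J = [[8·x₁ - 3·x₃, 0, -3·x₁ - 2·x₃], [4, 3·x₃, 3·x₂], [2·x₂ + x₃, 2·x₁ - 2·sin(x₂) - 5, x₁]].
At the point, J = [[-9.000, 0.000, 6.500], [4.000, -3.000, 4.500], [2.000, -9.99499, -1.500]] (det J = -666.16683).
Solving J·Δ = −F gives Δ = (1.224, -1.465, 1.157).
Then the next iterate is (x₁, x₂, x₃)₁ = (-0.276, 0.035, 0.157).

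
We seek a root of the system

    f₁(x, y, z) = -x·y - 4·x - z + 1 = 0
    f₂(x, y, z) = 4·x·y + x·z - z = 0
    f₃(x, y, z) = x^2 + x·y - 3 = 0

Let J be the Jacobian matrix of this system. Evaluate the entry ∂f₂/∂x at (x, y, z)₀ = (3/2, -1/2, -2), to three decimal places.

-4.000

∂f₂/∂x = 4·y + z.
At (3/2, -1/2, -2) this is -4.000.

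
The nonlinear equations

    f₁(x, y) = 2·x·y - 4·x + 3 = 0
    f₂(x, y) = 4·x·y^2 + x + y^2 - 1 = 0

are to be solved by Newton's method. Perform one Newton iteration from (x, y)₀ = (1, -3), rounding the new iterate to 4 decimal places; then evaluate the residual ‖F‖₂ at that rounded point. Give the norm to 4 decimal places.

At (1, -3): F = (-7.0000, 45.0000).
Jacobian J = [[2·y - 4, 2·x], [4·y^2 + 1, 8·x·y + 2·y]].
At the point, J = [[-10.0000, 2.0000], [37.0000, -30.0000]] (det J = 226.0000).
Solving J·Δ = −F gives Δ = (-0.5310, 0.8451).
Then the next iterate is (x, y)₁ = (0.4690, -2.1549).
Re-evaluating at (0.4690, -2.1549): F = (-0.897296, 12.823976), so ‖F‖₂ = 12.8553.

12.8553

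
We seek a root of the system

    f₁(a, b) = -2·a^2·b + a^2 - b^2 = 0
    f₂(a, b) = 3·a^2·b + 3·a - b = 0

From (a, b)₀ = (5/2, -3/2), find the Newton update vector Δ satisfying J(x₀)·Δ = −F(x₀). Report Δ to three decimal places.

At (5/2, -3/2): F = (22.750, -19.125).
Jacobian J = [[-4·a·b + 2·a, -2·a^2 - 2·b], [6·a·b + 3, 3·a^2 - 1]].
At the point, J = [[20.000, -9.500], [-19.500, 17.750]] (det J = 169.750).
Solving J·Δ = −F gives Δ = (-1.309, -0.360).

(-1.309, -0.360)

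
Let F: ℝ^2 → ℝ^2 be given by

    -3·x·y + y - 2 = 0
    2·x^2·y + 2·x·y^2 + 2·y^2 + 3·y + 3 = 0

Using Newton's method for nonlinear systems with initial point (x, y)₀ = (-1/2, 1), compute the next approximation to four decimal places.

At (-1/2, 1): F = (0.5000, 7.5000).
Jacobian J = [[-3·y, -3·x + 1], [4·x·y + 2·y^2, 2·x^2 + 4·x·y + 4·y + 3]].
At the point, J = [[-3.0000, 2.5000], [0.0000, 5.5000]] (det J = -16.5000).
Solving J·Δ = −F gives Δ = (-0.9697, -1.3636).
Then the next iterate is (x, y)₁ = (-1.4697, -0.3636).

(-1.4697, -0.3636)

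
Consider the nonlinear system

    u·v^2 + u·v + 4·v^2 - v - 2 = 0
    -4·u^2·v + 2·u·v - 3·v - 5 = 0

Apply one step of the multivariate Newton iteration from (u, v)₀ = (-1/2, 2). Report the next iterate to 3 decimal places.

(0.292, 0.900)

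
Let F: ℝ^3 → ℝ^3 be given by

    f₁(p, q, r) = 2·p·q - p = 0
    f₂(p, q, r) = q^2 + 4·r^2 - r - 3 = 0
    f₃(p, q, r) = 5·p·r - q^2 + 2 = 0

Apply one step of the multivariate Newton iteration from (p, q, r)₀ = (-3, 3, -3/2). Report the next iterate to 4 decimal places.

(-1.4253, 1.8123, -0.7789)

At (-3, 3, -3/2): F = (-15.0000, 16.5000, 15.5000).
Jacobian J = [[2·q - 1, 2·p, 0], [0, 2·q, 8·r - 1], [5·r, -2·q, 5·p]].
At the point, J = [[5.0000, -6.0000, 0.0000], [0.0000, 6.0000, -13.0000], [-7.5000, -6.0000, -15.0000]] (det J = -1425.0000).
Solving J·Δ = −F gives Δ = (1.5747, -1.1877, 0.7211).
Then the next iterate is (p, q, r)₁ = (-1.4253, 1.8123, -0.7789).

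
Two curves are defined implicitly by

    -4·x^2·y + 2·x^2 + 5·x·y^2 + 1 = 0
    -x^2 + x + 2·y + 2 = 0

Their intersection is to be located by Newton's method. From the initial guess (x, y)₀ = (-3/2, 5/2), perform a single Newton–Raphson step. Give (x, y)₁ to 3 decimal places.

At (-3/2, 5/2): F = (-63.875, 3.250).
Jacobian J = [[-8·x·y + 4·x + 5·y^2, -4·x^2 + 10·x·y], [-2·x + 1, 2]].
At the point, J = [[55.250, -46.500], [4.000, 2.000]] (det J = 296.500).
Solving J·Δ = −F gives Δ = (-0.079, -1.467).
Then the next iterate is (x, y)₁ = (-1.579, 1.033).

(-1.579, 1.033)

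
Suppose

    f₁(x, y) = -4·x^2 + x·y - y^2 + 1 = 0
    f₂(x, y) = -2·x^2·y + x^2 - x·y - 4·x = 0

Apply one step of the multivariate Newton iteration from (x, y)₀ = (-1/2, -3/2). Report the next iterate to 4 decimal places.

At (-1/2, -3/2): F = (-1.5000, 2.2500).
Jacobian J = [[-8·x + y, x - 2·y], [-4·x·y + 2·x - y - 4, -2·x^2 - x]].
At the point, J = [[2.5000, 2.5000], [-6.5000, 0.0000]] (det J = 16.2500).
Solving J·Δ = −F gives Δ = (0.3462, 0.2538).
Then the next iterate is (x, y)₁ = (-0.1538, -1.2462).

(-0.1538, -1.2462)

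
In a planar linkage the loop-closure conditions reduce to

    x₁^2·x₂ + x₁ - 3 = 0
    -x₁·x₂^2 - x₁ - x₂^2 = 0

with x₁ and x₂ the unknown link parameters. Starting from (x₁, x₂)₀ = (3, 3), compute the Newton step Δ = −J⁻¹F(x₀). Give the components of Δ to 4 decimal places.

(-0.8115, -1.2869)

At (3, 3): F = (27.0000, -39.0000).
Jacobian J = [[2·x₁·x₂ + 1, x₁^2], [-x₂^2 - 1, -2·x₁·x₂ - 2·x₂]].
At the point, J = [[19.0000, 9.0000], [-10.0000, -24.0000]] (det J = -366.0000).
Solving J·Δ = −F gives Δ = (-0.8115, -1.2869).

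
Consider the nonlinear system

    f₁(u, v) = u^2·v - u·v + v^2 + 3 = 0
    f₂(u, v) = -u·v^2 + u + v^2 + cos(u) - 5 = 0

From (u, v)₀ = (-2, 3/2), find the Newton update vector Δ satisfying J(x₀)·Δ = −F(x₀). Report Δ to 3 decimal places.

At (-2, 3/2): F = (14.250, -0.66615).
Jacobian J = [[2·u·v - v, u^2 - u + 2·v], [-v^2 - sin(u) + 1, -2·u·v + 2·v]].
At the point, J = [[-7.500, 9.000], [-0.34070, 9.000]] (det J = -64.43368).
Solving J·Δ = −F gives Δ = (2.083, 0.153).

(2.083, 0.153)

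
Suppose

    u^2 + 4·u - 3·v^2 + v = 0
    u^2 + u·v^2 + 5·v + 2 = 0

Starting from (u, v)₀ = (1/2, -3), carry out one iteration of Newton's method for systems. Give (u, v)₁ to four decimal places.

At (1/2, -3): F = (-27.7500, -8.2500).
Jacobian J = [[2·u + 4, -6·v + 1], [2·u + v^2, 2·u·v + 5]].
At the point, J = [[5.0000, 19.0000], [10.0000, 2.0000]] (det J = -180.0000).
Solving J·Δ = −F gives Δ = (0.5625, 1.3125).
Then the next iterate is (u, v)₁ = (1.0625, -1.6875).

(1.0625, -1.6875)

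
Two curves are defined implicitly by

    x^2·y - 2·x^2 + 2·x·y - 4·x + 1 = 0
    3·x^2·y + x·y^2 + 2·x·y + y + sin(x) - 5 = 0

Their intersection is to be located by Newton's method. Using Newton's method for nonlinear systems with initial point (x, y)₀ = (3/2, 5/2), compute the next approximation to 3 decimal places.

At (3/2, 5/2): F = (3.625, 32.24749).
Jacobian J = [[2·x·y - 4·x + 2·y - 4, x^2 + 2·x], [6·x·y + y^2 + 2·y + cos(x), 3·x^2 + 2·x·y + 2·x + 1]].
At the point, J = [[2.500, 5.250], [33.82074, 18.250]] (det J = -131.93387).
Solving J·Δ = −F gives Δ = (-0.782, -0.318).
Then the next iterate is (x, y)₁ = (0.718, 2.182).

(0.718, 2.182)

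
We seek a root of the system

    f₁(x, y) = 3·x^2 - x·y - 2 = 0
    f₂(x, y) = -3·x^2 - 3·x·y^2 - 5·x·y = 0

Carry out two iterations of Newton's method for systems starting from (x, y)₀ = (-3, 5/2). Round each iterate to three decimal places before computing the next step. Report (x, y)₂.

At (-3, 5/2): F = (32.500, 66.750).
Jacobian J = [[6·x - y, -x], [-6·x - 3·y^2 - 5·y, -6·x·y - 5·x]].
At the point, J = [[-20.500, 3.000], [-13.250, 60.000]] (det J = -1190.250).
Solving J·Δ = −F gives Δ = (1.470, -0.788).
Then the next iterate is (x, y)₁ = (-1.530, 1.712).
Round to (-1.530, 1.712) and repeat: F = (7.64206, 19.52713), J = [[-10.892, 1.530], [-8.17283, 23.36616]].
Δ = (0.614, -0.621), so (x, y)₂ = (-0.916, 1.091).

(-0.916, 1.091)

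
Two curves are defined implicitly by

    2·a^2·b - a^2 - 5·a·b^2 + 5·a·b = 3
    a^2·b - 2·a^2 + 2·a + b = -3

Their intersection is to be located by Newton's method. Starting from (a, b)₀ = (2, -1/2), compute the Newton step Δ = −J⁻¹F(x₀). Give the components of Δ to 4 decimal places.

At (2, -1/2): F = (-18.5000, -3.5000).
Jacobian J = [[4·a·b - 2·a - 5·b^2 + 5·b, 2·a^2 - 10·a·b + 5·a], [2·a·b - 4·a + 2, a^2 + 1]].
At the point, J = [[-11.7500, 28.0000], [-8.0000, 5.0000]] (det J = 165.2500).
Solving J·Δ = −F gives Δ = (-0.0333, 0.6467).

(-0.0333, 0.6467)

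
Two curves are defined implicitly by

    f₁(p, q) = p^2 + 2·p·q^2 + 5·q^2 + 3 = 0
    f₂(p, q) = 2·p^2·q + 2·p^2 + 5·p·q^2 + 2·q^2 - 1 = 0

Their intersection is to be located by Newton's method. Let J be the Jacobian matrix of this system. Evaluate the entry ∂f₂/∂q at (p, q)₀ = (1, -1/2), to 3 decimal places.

-5.000

∂f₂/∂q = 2·p^2 + 10·p·q + 4·q.
At (1, -1/2) this is -5.000.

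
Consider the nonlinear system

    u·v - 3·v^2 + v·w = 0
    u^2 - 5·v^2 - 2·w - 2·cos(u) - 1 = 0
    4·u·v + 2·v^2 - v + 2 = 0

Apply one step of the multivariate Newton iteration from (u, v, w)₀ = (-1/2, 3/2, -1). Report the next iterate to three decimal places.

(-0.424, 0.681, -0.809)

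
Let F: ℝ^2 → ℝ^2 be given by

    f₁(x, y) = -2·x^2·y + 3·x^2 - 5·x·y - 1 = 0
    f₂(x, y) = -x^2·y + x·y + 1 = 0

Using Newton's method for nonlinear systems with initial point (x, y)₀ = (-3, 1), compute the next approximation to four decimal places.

At (-3, 1): F = (23.0000, -11.0000).
Jacobian J = [[-4·x·y + 6·x - 5·y, -2·x^2 - 5·x], [-2·x·y + y, -x^2 + x]].
At the point, J = [[-11.0000, -3.0000], [7.0000, -12.0000]] (det J = 153.0000).
Solving J·Δ = −F gives Δ = (2.0196, 0.2614).
Then the next iterate is (x, y)₁ = (-0.9804, 1.2614).

(-0.9804, 1.2614)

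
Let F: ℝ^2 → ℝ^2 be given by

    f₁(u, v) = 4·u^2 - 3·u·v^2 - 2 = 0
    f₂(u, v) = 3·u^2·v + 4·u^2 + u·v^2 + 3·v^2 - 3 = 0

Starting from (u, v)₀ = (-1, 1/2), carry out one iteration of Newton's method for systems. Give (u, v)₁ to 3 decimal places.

At (-1, 1/2): F = (2.750, 3.000).
Jacobian J = [[8·u - 3·v^2, -6·u·v], [6·u·v + 8·u + v^2, 3·u^2 + 2·u·v + 6·v]].
At the point, J = [[-8.750, 3.000], [-10.750, 5.000]] (det J = -11.500).
Solving J·Δ = −F gives Δ = (0.413, 0.288).
Then the next iterate is (u, v)₁ = (-0.587, 0.788).

(-0.587, 0.788)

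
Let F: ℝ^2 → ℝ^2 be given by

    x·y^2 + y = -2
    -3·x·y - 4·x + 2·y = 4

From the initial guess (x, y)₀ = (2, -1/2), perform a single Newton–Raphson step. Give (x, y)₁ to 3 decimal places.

(-3.143, 0.214)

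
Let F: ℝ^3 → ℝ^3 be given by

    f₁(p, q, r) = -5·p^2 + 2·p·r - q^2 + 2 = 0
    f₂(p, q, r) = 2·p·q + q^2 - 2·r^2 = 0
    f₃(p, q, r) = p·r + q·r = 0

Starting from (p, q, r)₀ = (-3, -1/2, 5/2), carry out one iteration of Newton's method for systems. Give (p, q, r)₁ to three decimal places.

(-1.561, -0.215, 1.231)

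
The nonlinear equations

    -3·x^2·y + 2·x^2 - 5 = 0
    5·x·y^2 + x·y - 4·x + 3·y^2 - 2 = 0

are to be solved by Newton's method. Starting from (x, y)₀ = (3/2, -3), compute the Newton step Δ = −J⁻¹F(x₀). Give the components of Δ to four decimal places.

At (3/2, -3): F = (19.7500, 82.0000).
Jacobian J = [[-6·x·y + 4·x, -3·x^2], [5·y^2 + y - 4, 10·x·y + x + 6·y]].
At the point, J = [[33.0000, -6.7500], [38.0000, -61.5000]] (det J = -1773.0000).
Solving J·Δ = −F gives Δ = (-0.3729, 1.1029).

(-0.3729, 1.1029)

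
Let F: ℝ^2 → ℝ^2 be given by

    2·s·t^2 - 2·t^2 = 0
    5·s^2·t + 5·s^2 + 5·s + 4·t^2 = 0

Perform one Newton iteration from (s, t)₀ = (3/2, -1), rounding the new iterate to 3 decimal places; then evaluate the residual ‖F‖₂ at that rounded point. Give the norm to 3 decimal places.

19.484

At (3/2, -1): F = (1.000, 11.500).
Jacobian J = [[2·t^2, 4·s·t - 4·t], [10·s·t + 10·s + 5, 5·s^2 + 8·t]].
At the point, J = [[2.000, -2.000], [5.000, 3.250]] (det J = 16.500).
Solving J·Δ = −F gives Δ = (-1.591, -1.091).
Then the next iterate is (s, t)₁ = (-0.091, -2.091).
Re-evaluating at (-0.091, -2.091): F = (-9.54032, 16.98895), so ‖F‖₂ = 19.484.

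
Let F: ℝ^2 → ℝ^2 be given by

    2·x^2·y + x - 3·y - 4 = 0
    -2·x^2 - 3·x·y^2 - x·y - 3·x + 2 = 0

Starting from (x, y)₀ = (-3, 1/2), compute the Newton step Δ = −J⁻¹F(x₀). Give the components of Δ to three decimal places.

At (-3, 1/2): F = (0.500, -3.250).
Jacobian J = [[4·x·y + 1, 2·x^2 - 3], [-4·x - 3·y^2 - y - 3, -6·x·y - x]].
At the point, J = [[-5.000, 15.000], [7.750, 12.000]] (det J = -176.250).
Solving J·Δ = −F gives Δ = (0.311, 0.070).

(0.311, 0.070)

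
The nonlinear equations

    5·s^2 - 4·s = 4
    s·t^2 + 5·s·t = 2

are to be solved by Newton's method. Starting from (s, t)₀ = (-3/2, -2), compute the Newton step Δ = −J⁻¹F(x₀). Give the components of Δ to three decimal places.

(0.697, 1.877)

At (-3/2, -2): F = (13.250, 7.000).
Jacobian J = [[10·s - 4, 0], [t^2 + 5·t, 2·s·t + 5·s]].
At the point, J = [[-19.000, 0.000], [-6.000, -1.500]] (det J = 28.500).
Solving J·Δ = −F gives Δ = (0.697, 1.877).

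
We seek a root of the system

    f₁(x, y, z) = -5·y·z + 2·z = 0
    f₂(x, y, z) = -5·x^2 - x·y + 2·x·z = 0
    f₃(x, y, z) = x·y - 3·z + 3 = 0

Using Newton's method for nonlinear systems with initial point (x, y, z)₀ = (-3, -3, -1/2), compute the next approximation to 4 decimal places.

(-1.6960, 0.1608, -0.4648)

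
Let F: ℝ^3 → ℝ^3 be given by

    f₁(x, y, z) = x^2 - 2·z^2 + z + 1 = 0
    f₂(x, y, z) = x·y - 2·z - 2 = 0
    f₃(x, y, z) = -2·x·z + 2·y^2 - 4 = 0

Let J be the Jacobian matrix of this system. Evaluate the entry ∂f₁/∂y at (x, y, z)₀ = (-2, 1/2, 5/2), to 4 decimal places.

∂f₁/∂y = 0.
At (-2, 1/2, 5/2) this is 0.0000.

0.0000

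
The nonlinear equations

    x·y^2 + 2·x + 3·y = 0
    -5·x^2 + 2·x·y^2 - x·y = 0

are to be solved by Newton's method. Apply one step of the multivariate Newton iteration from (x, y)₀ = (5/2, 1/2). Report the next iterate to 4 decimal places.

(1.1747, -0.2533)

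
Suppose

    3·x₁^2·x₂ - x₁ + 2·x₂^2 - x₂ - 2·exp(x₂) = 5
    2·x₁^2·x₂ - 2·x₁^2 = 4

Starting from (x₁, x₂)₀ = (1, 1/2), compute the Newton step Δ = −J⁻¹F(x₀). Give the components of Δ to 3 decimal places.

(2.235, 4.735)

At (1, 1/2): F = (-7.79744, -5.000).
Jacobian J = [[6·x₁·x₂ - 1, 3·x₁^2 + 4·x₂ - 2·exp(x₂) - 1], [4·x₁·x₂ - 4·x₁, 2·x₁^2]].
At the point, J = [[2.000, 0.70256], [-2.000, 2.000]] (det J = 5.40511).
Solving J·Δ = −F gives Δ = (2.235, 4.735).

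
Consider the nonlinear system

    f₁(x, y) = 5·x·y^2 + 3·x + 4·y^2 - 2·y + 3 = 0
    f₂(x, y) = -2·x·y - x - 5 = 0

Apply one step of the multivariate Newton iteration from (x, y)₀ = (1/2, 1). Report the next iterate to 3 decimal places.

(-2.000, 2.000)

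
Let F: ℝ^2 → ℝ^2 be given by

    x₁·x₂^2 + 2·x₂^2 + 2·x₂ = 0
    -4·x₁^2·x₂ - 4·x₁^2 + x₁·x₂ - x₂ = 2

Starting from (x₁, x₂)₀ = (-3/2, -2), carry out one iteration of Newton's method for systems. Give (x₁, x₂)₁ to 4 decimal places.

At (-3/2, -2): F = (-2.0000, 12.0000).
Jacobian J = [[x₂^2, 2·x₁·x₂ + 4·x₂ + 2], [-8·x₁·x₂ - 8·x₁ + x₂, -4·x₁^2 + x₁ - 1]].
At the point, J = [[4.0000, 0.0000], [-14.0000, -11.5000]] (det J = -46.0000).
Solving J·Δ = −F gives Δ = (0.5000, 0.4348).
Then the next iterate is (x₁, x₂)₁ = (-1.0000, -1.5652).

(-1.0000, -1.5652)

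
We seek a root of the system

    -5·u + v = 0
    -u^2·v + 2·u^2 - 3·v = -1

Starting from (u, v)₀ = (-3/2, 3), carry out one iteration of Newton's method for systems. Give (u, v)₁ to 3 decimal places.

(0.430, 2.151)

At (-3/2, 3): F = (10.500, -10.250).
Jacobian J = [[-5, 1], [-2·u·v + 4·u, -u^2 - 3]].
At the point, J = [[-5.000, 1.000], [3.000, -5.250]] (det J = 23.250).
Solving J·Δ = −F gives Δ = (1.930, -0.849).
Then the next iterate is (u, v)₁ = (0.430, 2.151).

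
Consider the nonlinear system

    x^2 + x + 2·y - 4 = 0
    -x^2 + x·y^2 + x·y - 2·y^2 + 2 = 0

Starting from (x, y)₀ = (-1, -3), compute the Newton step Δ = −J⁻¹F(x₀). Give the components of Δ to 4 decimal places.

At (-1, -3): F = (-10.0000, -23.0000).
Jacobian J = [[2·x + 1, 2], [-2·x + y^2 + y, 2·x·y + x - 4·y]].
At the point, J = [[-1.0000, 2.0000], [8.0000, 17.0000]] (det J = -33.0000).
Solving J·Δ = −F gives Δ = (-3.7576, 3.1212).

(-3.7576, 3.1212)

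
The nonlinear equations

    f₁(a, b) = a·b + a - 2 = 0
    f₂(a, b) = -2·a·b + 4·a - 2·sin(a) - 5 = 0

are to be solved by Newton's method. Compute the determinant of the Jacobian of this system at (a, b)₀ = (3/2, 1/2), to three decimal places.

J = [[b + 1, a], [-2·b - 2·cos(a) + 4, -2·a]].
At the point, J = [[1.500, 1.500], [2.85853, -3.000]].
det J = -8.788.

-8.788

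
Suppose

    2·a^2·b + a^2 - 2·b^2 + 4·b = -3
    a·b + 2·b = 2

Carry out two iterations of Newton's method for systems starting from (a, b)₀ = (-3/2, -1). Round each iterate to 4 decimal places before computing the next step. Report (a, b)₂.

(-6.5467, -1.1213)

At (-3/2, -1): F = (-5.2500, -2.5000).
Jacobian J = [[4·a·b + 2·a, 2·a^2 - 4·b + 4], [b, a + 2]].
At the point, J = [[3.0000, 12.5000], [-1.0000, 0.5000]] (det J = 14.0000).
Solving J·Δ = −F gives Δ = (-2.0446, 0.9107).
Then the next iterate is (a, b)₁ = (-3.5446, -0.0893).
Round to (-3.5446, -0.0893) and repeat: F = (12.947076, -1.862067), J = [[-5.823069, 29.485578], [-0.0893, -1.5446]].
Δ = (-3.0021, -1.0320), so (a, b)₂ = (-6.5467, -1.1213).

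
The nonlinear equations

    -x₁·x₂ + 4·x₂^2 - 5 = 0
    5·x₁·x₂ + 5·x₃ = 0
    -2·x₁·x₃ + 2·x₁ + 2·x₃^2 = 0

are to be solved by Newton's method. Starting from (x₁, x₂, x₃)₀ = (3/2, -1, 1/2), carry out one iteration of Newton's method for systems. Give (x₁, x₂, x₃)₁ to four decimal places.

(-5.3333, -1.6667, -4.3333)

At (3/2, -1, 1/2): F = (0.5000, -5.0000, 2.0000).
Jacobian J = [[-x₂, -x₁ + 8·x₂, 0], [5·x₂, 5·x₁, 5], [-2·x₃ + 2, 0, -2·x₁ + 4·x₃]].
At the point, J = [[1.0000, -9.5000, 0.0000], [-5.0000, 7.5000, 5.0000], [1.0000, 0.0000, -1.0000]] (det J = -7.5000).
Solving J·Δ = −F gives Δ = (-6.8333, -0.6667, -4.8333).
Then the next iterate is (x₁, x₂, x₃)₁ = (-5.3333, -1.6667, -4.3333).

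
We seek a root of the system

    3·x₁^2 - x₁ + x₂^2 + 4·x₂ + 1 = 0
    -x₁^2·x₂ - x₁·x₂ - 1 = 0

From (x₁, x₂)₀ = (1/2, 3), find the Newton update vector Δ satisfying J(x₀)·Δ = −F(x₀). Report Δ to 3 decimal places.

At (1/2, 3): F = (22.250, -3.250).
Jacobian J = [[6·x₁ - 1, 2·x₂ + 4], [-2·x₁·x₂ - x₂, -x₁^2 - x₁]].
At the point, J = [[2.000, 10.000], [-6.000, -0.750]] (det J = 58.500).
Solving J·Δ = −F gives Δ = (-0.270, -2.171).

(-0.270, -2.171)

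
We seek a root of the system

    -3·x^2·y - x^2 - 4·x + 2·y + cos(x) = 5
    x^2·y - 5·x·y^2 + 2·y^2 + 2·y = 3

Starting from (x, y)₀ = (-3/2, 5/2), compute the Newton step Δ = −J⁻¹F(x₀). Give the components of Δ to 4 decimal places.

At (-3/2, 5/2): F = (-13.054263, 67.0000).
Jacobian J = [[-6·x·y - 2·x - sin(x) - 4, -3·x^2 + 2], [2·x·y - 5·y^2, x^2 - 10·x·y + 4·y + 2]].
At the point, J = [[22.497495, -4.7500], [-38.7500, 51.7500]] (det J = 980.182866).
Solving J·Δ = −F gives Δ = (0.3645, -1.0217).

(0.3645, -1.0217)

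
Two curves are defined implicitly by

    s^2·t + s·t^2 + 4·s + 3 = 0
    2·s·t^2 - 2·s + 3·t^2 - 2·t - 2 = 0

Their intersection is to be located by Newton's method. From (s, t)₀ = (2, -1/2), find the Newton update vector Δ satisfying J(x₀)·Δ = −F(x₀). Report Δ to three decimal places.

At (2, -1/2): F = (9.500, -3.250).
Jacobian J = [[2·s·t + t^2 + 4, s^2 + 2·s·t], [2·t^2 - 2, 4·s·t + 6·t - 2]].
At the point, J = [[2.250, 2.000], [-1.500, -9.000]] (det J = -17.250).
Solving J·Δ = −F gives Δ = (-4.580, 0.402).

(-4.580, 0.402)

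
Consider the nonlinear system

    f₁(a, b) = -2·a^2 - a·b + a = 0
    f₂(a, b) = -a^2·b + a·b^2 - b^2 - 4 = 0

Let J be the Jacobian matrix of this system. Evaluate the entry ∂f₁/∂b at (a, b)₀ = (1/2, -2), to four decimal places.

∂f₁/∂b = -a.
At (1/2, -2) this is -0.5000.

-0.5000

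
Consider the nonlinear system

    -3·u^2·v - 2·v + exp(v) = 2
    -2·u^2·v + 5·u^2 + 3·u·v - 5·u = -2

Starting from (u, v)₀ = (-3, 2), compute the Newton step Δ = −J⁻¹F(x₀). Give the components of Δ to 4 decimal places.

(1.4753, 0.0231)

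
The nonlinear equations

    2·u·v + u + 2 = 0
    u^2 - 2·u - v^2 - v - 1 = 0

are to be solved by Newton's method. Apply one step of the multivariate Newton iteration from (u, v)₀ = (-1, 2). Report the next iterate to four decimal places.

(-0.7879, 1.0303)

At (-1, 2): F = (-3.0000, -4.0000).
Jacobian J = [[2·v + 1, 2·u], [2·u - 2, -2·v - 1]].
At the point, J = [[5.0000, -2.0000], [-4.0000, -5.0000]] (det J = -33.0000).
Solving J·Δ = −F gives Δ = (0.2121, -0.9697).
Then the next iterate is (u, v)₁ = (-0.7879, 1.0303).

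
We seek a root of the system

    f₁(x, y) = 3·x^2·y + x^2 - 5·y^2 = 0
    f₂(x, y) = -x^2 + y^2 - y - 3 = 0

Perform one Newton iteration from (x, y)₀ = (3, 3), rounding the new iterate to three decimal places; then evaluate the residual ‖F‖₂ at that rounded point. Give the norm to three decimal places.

At (3, 3): F = (45.000, -6.000).
Jacobian J = [[6·x·y + 2·x, 3·x^2 - 10·y], [-2·x, 2·y - 1]].
At the point, J = [[60.000, -3.000], [-6.000, 5.000]] (det J = 282.000).
Solving J·Δ = −F gives Δ = (-0.734, 0.319).
Then the next iterate is (x, y)₁ = (2.266, 3.319).
Re-evaluating at (2.266, 3.319): F = (1.18272, -0.43799), so ‖F‖₂ = 1.261.

1.261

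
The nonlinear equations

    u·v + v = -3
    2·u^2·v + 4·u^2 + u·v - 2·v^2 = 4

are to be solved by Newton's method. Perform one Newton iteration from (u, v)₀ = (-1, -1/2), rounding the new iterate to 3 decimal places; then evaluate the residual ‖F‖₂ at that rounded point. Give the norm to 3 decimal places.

At (-1, -1/2): F = (3.000, -1.000).
Jacobian J = [[v, u + 1], [4·u·v + 8·u + v, 2·u^2 + u - 4·v]].
At the point, J = [[-0.500, 0.000], [-6.500, 3.000]] (det J = -1.500).
Solving J·Δ = −F gives Δ = (6.000, 13.333).
Then the next iterate is (u, v)₁ = (5.000, 12.833).
Re-evaluating at (5.000, 12.833): F = (79.998, 472.44322), so ‖F‖₂ = 479.168.

479.168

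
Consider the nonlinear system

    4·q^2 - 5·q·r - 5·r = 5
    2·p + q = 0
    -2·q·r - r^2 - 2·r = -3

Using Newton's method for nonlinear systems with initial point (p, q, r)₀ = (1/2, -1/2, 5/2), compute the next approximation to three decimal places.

At (1/2, -1/2, 5/2): F = (-10.250, 0.500, -5.750).
Jacobian J = [[0, 8·q - 5·r, -5·q - 5], [2, 1, 0], [0, -2·r, -2·q - 2·r - 2]].
At the point, J = [[0.000, -16.500, -2.500], [2.000, 1.000, 0.000], [0.000, -5.000, -6.000]] (det J = -173.000).
Solving J·Δ = −F gives Δ = (0.022, -0.545, -0.504).
Then the next iterate is (p, q, r)₁ = (0.522, -1.045, 1.996).

(0.522, -1.045, 1.996)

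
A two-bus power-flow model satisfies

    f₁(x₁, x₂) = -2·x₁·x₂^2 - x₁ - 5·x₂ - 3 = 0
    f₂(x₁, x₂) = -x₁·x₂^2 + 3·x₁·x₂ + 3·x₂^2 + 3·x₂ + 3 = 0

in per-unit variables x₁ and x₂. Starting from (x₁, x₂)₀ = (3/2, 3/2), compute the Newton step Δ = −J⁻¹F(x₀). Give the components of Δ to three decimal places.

(0.630, -1.587)

At (3/2, 3/2): F = (-18.750, 17.625).
Jacobian J = [[-2·x₂^2 - 1, -4·x₁·x₂ - 5], [-x₂^2 + 3·x₂, -2·x₁·x₂ + 3·x₁ + 6·x₂ + 3]].
At the point, J = [[-5.500, -14.000], [2.250, 12.000]] (det J = -34.500).
Solving J·Δ = −F gives Δ = (0.630, -1.587).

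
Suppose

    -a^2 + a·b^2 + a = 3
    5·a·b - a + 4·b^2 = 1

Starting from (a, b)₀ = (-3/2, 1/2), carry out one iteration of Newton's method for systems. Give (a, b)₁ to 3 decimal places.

(0.208, 0.589)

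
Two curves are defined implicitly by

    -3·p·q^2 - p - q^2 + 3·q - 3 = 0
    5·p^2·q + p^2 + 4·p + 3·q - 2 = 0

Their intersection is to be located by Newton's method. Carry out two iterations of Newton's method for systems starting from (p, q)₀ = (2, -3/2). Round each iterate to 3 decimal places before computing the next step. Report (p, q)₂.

At (2, -3/2): F = (-25.250, -24.500).
Jacobian J = [[-3·q^2 - 1, -6·p·q - 2·q + 3], [10·p·q + 2·p + 4, 5·p^2 + 3]].
At the point, J = [[-7.750, 24.000], [-22.000, 23.000]] (det J = 349.750).
Solving J·Δ = −F gives Δ = (-0.021, 1.045).
Then the next iterate is (p, q)₁ = (1.979, -0.455).
Round to (1.979, -0.455) and repeat: F = (-7.78013, -0.44246), J = [[-1.62108, 9.31267], [-1.04645, 22.58221]].
Δ = (-6.387, -0.276), so (p, q)₂ = (-4.408, -0.731).

(-4.408, -0.731)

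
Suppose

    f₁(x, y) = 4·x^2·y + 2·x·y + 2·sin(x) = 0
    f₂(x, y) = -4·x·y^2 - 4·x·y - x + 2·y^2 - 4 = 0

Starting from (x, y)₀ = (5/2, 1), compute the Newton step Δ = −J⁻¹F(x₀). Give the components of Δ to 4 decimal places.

At (5/2, 1): F = (31.196944, -24.5000).
Jacobian J = [[8·x·y + 2·y + 2·cos(x), 4·x^2 + 2·x], [-4·y^2 - 4·y - 1, -8·x·y - 4·x + 4·y]].
At the point, J = [[20.397713, 30.0000], [-9.0000, -26.0000]] (det J = -260.340532).
Solving J·Δ = −F gives Δ = (-0.2924, -0.8411).

(-0.2924, -0.8411)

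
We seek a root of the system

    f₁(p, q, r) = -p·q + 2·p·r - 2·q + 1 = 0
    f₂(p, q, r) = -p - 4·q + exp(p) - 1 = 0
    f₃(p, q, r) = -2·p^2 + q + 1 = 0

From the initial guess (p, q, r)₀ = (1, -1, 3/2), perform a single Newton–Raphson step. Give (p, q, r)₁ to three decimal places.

(0.770, 0.081, 0.081)

At (1, -1, 3/2): F = (7.000, 4.71828, -2.000).
Jacobian J = [[-q + 2·r, -p - 2, 2·p], [exp(p) - 1, -4, 0], [-4·p, 1, 0]].
At the point, J = [[4.000, -3.000, 2.000], [1.71828, -4.000, 0.000], [-4.000, 1.000, 0.000]] (det J = -28.56344).
Solving J·Δ = −F gives Δ = (-0.230, 1.081, -1.419).
Then the next iterate is (p, q, r)₁ = (0.770, 0.081, 0.081).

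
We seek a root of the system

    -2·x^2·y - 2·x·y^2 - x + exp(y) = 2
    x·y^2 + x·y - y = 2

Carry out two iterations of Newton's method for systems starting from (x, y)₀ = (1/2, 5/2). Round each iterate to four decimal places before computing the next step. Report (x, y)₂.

At (1/2, 5/2): F = (2.182494, -0.1250).
Jacobian J = [[-4·x·y - 2·y^2 - 1, -2·x^2 - 4·x·y + exp(y)], [y^2 + y, 2·x·y + x - 1]].
At the point, J = [[-18.5000, 6.682494], [8.7500, 2.0000]] (det J = -95.471822).
Solving J·Δ = −F gives Δ = (0.0545, -0.1758).
Then the next iterate is (x, y)₁ = (0.5545, 2.3242).
Round to (0.5545, 2.3242) and repeat: F = (0.244044, -0.040074), J = [[-16.958887, 4.448486], [7.726106, 2.132038]].
Δ = (0.0099, -0.0171), so (x, y)₂ = (0.5644, 2.3071).

(0.5644, 2.3071)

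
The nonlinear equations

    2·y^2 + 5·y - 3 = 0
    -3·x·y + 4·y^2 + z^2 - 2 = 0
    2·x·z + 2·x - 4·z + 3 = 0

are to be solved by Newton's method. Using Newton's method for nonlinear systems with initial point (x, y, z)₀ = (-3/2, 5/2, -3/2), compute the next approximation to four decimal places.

(-2.0562, 1.0333, 0.0795)

At (-3/2, 5/2, -3/2): F = (22.0000, 36.5000, 10.5000).
Jacobian J = [[0, 4·y + 5, 0], [-3·y, -3·x + 8·y, 2·z], [2·z + 2, 0, 2·x - 4]].
At the point, J = [[0.0000, 15.0000, 0.0000], [-7.5000, 24.5000, -3.0000], [-1.0000, 0.0000, -7.0000]] (det J = -742.5000).
Solving J·Δ = −F gives Δ = (-0.5562, -1.4667, 1.5795).
Then the next iterate is (x, y, z)₁ = (-2.0562, 1.0333, 0.0795).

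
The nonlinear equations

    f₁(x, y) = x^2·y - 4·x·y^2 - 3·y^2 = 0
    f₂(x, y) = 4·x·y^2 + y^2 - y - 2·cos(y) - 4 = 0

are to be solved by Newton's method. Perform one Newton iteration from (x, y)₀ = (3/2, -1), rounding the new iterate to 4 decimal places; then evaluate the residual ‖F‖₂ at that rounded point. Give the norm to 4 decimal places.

At (3/2, -1): F = (-11.2500, 2.919395).
Jacobian J = [[2·x·y - 4·y^2, x^2 - 8·x·y - 6·y], [4·y^2, 8·x·y + 2·y + 2·sin(y) - 1]].
At the point, J = [[-7.0000, 20.2500], [4.0000, -16.682942]] (det J = 35.780594).
Solving J·Δ = −F gives Δ = (-3.5932, -0.6865).
Then the next iterate is (x, y)₁ = (-2.0932, -1.6865).
Re-evaluating at (-2.0932, -1.6865): F = (7.892383, -23.052933), so ‖F‖₂ = 24.3665.

24.3665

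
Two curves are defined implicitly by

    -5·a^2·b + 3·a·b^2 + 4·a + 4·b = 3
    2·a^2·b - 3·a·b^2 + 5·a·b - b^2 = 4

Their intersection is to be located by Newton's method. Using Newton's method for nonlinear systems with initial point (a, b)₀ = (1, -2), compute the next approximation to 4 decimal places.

At (1, -2): F = (15.0000, -34.0000).
Jacobian J = [[-10·a·b + 3·b^2 + 4, -5·a^2 + 6·a·b + 4], [4·a·b - 3·b^2 + 5·b, 2·a^2 - 6·a·b + 5·a - 2·b]].
At the point, J = [[36.0000, -13.0000], [-30.0000, 23.0000]] (det J = 438.0000).
Solving J·Δ = −F gives Δ = (0.2215, 1.7671).
Then the next iterate is (a, b)₁ = (1.2215, -0.2329).

(1.2215, -0.2329)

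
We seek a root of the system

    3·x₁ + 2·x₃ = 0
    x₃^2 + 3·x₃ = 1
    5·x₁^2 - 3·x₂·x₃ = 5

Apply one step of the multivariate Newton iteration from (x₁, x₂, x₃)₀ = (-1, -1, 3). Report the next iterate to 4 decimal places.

At (-1, -1, 3): F = (3.0000, 17.0000, 9.0000).
Jacobian J = [[3, 0, 2], [0, 0, 2·x₃ + 3], [10·x₁, -3·x₃, -3·x₂]].
At the point, J = [[3.0000, 0.0000, 2.0000], [0.0000, 0.0000, 9.0000], [-10.0000, -9.0000, 3.0000]] (det J = 243.0000).
Solving J·Δ = −F gives Δ = (0.2593, 0.0823, -1.8889).
Then the next iterate is (x₁, x₂, x₃)₁ = (-0.7407, -0.9177, 1.1111).

(-0.7407, -0.9177, 1.1111)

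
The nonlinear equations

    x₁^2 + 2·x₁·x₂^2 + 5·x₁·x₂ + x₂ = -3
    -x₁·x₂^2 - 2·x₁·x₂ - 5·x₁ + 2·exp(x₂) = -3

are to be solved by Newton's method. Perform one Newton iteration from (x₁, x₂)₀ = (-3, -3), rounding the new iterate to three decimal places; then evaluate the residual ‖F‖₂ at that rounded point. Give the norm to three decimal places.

4.373

At (-3, -3): F = (0.000, 27.09957).
Jacobian J = [[2·x₁ + 2·x₂^2 + 5·x₂, 4·x₁·x₂ + 5·x₁ + 1], [-x₂^2 - 2·x₂ - 5, -2·x₁·x₂ - 2·x₁ + 2·exp(x₂)]].
At the point, J = [[-3.000, 22.000], [-8.000, -11.90043]] (det J = 211.70128).
Solving J·Δ = −F gives Δ = (2.816, 0.384).
Then the next iterate is (x₁, x₂)₁ = (-0.184, -2.616).
Re-evaluating at (-0.184, -2.616): F = (0.30618, 4.36270), so ‖F‖₂ = 4.373.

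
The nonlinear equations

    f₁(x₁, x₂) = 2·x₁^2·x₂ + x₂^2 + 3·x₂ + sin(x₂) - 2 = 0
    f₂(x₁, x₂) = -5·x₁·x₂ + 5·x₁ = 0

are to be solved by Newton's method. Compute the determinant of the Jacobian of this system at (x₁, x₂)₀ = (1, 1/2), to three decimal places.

J = [[4·x₁·x₂, 2·x₁^2 + 2·x₂ + cos(x₂) + 3], [-5·x₂ + 5, -5·x₁]].
At the point, J = [[2.000, 6.87758], [2.500, -5.000]].
det J = -27.194.

-27.194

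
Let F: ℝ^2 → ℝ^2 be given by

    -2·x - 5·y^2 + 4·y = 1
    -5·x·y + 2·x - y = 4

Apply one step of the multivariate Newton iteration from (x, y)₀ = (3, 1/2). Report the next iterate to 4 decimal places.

(0.0159, 0.2183)

At (3, 1/2): F = (-6.2500, -6.0000).
Jacobian J = [[-2, -10·y + 4], [-5·y + 2, -5·x - 1]].
At the point, J = [[-2.0000, -1.0000], [-0.5000, -16.0000]] (det J = 31.5000).
Solving J·Δ = −F gives Δ = (-2.9841, -0.2817).
Then the next iterate is (x, y)₁ = (0.0159, 0.2183).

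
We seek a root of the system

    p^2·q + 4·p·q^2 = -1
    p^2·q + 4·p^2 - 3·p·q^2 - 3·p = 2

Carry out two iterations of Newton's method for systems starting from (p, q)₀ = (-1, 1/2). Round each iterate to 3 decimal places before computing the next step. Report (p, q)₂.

(-0.291, 0.900)

At (-1, 1/2): F = (0.500, 6.250).
Jacobian J = [[2·p·q + 4·q^2, p^2 + 8·p·q], [2·p·q + 8·p - 3·q^2 - 3, p^2 - 6·p·q]].
At the point, J = [[0.000, -3.000], [-12.750, 4.000]] (det J = -38.250).
Solving J·Δ = −F gives Δ = (0.542, 0.167).
Then the next iterate is (p, q)₁ = (-0.458, 0.667).
Round to (-0.458, 0.667) and repeat: F = (0.32488, 0.96425), J = [[1.16858, -2.23412], [-8.60964, 2.04268]].
Δ = (0.167, 0.233), so (p, q)₂ = (-0.291, 0.900).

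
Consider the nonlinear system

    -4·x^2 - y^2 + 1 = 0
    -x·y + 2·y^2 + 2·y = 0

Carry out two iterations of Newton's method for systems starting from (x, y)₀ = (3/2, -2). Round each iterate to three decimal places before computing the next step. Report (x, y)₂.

At (3/2, -2): F = (-12.000, 7.000).
Jacobian J = [[-8·x, -2·y], [-y, -x + 4·y + 2]].
At the point, J = [[-12.000, 4.000], [2.000, -7.500]] (det J = 82.000).
Solving J·Δ = −F gives Δ = (-0.756, 0.732).
Then the next iterate is (x, y)₁ = (0.744, -1.268).
Round to (0.744, -1.268) and repeat: F = (-2.82197, 1.62304), J = [[-5.952, 2.536], [1.268, -3.816]].
Δ = (-0.341, 0.312), so (x, y)₂ = (0.403, -0.956).

(0.403, -0.956)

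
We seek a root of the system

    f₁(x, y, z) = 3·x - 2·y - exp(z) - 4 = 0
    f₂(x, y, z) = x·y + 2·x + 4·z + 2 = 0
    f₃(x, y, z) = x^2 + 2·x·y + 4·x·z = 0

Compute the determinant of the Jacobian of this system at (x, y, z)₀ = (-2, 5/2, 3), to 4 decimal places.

-240.6843

J = [[3, -2, -exp(z)], [y + 2, x, 4], [2·x + 2·y + 4·z, 2·x, 4·x]].
At the point, J = [[3.0000, -2.0000, -20.085537], [4.5000, -2.0000, 4.0000], [13.0000, -4.0000, -8.0000]].
det J = -240.6843.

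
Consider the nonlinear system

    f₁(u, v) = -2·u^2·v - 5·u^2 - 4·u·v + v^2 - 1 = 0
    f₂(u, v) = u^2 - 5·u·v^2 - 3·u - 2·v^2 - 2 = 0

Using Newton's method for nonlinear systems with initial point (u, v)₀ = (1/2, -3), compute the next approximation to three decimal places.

(0.765, -0.918)

At (1/2, -3): F = (14.250, -43.750).
Jacobian J = [[-4·u·v - 10·u - 4·v, -2·u^2 - 4·u + 2·v], [2·u - 5·v^2 - 3, -10·u·v - 4·v]].
At the point, J = [[13.000, -8.500], [-47.000, 27.000]] (det J = -48.500).
Solving J·Δ = −F gives Δ = (0.265, 2.082).
Then the next iterate is (u, v)₁ = (0.765, -0.918).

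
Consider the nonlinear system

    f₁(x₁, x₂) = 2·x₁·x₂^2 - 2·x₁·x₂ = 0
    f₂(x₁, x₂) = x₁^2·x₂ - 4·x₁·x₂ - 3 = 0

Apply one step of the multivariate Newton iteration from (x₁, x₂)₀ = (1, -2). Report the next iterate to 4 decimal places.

At (1, -2): F = (12.0000, 3.0000).
Jacobian J = [[2·x₂^2 - 2·x₂, 4·x₁·x₂ - 2·x₁], [2·x₁·x₂ - 4·x₂, x₁^2 - 4·x₁]].
At the point, J = [[12.0000, -10.0000], [4.0000, -3.0000]] (det J = 4.0000).
Solving J·Δ = −F gives Δ = (1.5000, 3.0000).
Then the next iterate is (x₁, x₂)₁ = (2.5000, 1.0000).

(2.5000, 1.0000)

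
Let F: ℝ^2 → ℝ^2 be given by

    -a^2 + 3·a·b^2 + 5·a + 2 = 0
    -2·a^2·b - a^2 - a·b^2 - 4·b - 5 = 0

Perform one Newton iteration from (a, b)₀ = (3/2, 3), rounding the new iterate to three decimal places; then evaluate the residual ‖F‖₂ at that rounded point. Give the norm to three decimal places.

At (3/2, 3): F = (47.750, -46.250).
Jacobian J = [[-2·a + 3·b^2 + 5, 6·a·b], [-4·a·b - 2·a - b^2, -2·a^2 - 2·a·b - 4]].
At the point, J = [[29.000, 27.000], [-30.000, -17.500]] (det J = 302.500).
Solving J·Δ = −F gives Δ = (-1.366, -0.302).
Then the next iterate is (a, b)₁ = (0.134, 2.698).
Re-evaluating at (0.134, 2.698): F = (5.57828, -16.88226), so ‖F‖₂ = 17.780.

17.780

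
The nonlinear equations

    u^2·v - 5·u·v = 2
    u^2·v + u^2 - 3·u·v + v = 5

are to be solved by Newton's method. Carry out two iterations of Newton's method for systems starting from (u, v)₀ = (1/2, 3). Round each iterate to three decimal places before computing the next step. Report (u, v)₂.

(-0.274, 4.509)

At (1/2, 3): F = (-8.750, -5.500).
Jacobian J = [[2·u·v - 5·v, u^2 - 5·u], [2·u·v + 2·u - 3·v, u^2 - 3·u + 1]].
At the point, J = [[-12.000, -2.250], [-5.000, -0.250]] (det J = -8.250).
Solving J·Δ = −F gives Δ = (-1.235, 2.697).
Then the next iterate is (u, v)₁ = (-0.735, 5.697).
Round to (-0.735, 5.697) and repeat: F = (22.01414, 16.87677), J = [[-36.85959, 4.21523], [-26.93559, 3.74523]].
Δ = (0.461, -1.188), so (u, v)₂ = (-0.274, 4.509).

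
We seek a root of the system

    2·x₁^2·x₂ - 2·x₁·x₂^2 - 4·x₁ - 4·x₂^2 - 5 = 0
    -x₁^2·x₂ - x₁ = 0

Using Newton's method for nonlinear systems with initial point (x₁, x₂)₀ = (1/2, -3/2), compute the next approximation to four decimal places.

At (1/2, -3/2): F = (-19.0000, -0.1250).
Jacobian J = [[4·x₁·x₂ - 2·x₂^2 - 4, 2·x₁^2 - 4·x₁·x₂ - 8·x₂], [-2·x₁·x₂ - 1, -x₁^2]].
At the point, J = [[-11.5000, 15.5000], [0.5000, -0.2500]] (det J = -4.8750).
Solving J·Δ = −F gives Δ = (1.3718, 2.2436).
Then the next iterate is (x₁, x₂)₁ = (1.8718, 0.7436).

(1.8718, 0.7436)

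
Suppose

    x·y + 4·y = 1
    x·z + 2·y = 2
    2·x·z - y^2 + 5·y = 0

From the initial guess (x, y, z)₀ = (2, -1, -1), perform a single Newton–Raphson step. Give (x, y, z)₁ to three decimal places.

(-9.000, -1.667, -2.833)

At (2, -1, -1): F = (-7.000, -6.000, -10.000).
Jacobian J = [[y, x + 4, 0], [z, 2, x], [2·z, -2·y + 5, 2·x]].
At the point, J = [[-1.000, 6.000, 0.000], [-1.000, 2.000, 2.000], [-2.000, 7.000, 4.000]] (det J = 6.000).
Solving J·Δ = −F gives Δ = (-11.000, -0.667, -1.833).
Then the next iterate is (x, y, z)₁ = (-9.000, -1.667, -2.833).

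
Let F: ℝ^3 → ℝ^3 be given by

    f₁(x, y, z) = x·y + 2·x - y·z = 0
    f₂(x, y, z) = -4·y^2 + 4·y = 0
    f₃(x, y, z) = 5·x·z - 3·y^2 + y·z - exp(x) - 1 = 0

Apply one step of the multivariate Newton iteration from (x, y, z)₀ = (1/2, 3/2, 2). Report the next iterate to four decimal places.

(0.5343, 1.1250, 1.6218)

At (1/2, 3/2, 2): F = (-1.2500, -3.0000, -1.398721).
Jacobian J = [[y + 2, x - z, -y], [0, -8·y + 4, 0], [5·z - exp(x), -6·y + z, 5·x + y]].
At the point, J = [[3.5000, -1.5000, -1.5000], [0.0000, -8.0000, 0.0000], [8.351279, -7.0000, 4.0000]] (det J = -212.215345).
Solving J·Δ = −F gives Δ = (0.0343, -0.3750, -0.3782).
Then the next iterate is (x, y, z)₁ = (0.5343, 1.1250, 1.6218).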